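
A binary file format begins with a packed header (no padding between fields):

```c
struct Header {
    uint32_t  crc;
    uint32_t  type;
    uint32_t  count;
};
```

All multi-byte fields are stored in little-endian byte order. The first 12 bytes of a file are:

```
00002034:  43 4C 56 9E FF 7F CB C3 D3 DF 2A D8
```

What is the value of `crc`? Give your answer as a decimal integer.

2656455747

`crc` is the first field, at byte offset 0, occupying 4 bytes.
Bytes at offsets 0..3: 43 4C 56 9E.
Little-endian stores the least-significant byte at the lowest address.
Reassemble most-significant byte first: 9E 56 4C 43 → 0x9E564C43.
0x9E564C43 = 2656455747.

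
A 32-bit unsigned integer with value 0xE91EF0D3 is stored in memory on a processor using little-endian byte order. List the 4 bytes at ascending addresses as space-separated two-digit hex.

Split into bytes (most-significant first): E9 1E F0 D3.
Little-endian: lowest address holds the least-significant byte.
So at ascending addresses the bytes are D3 F0 1E E9.

D3 F0 1E E9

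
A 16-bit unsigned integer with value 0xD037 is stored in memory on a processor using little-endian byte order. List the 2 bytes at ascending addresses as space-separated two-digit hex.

37 D0

Split into bytes (most-significant first): D0 37.
In little-endian order the low byte comes first in memory.
So at ascending addresses the bytes are 37 D0.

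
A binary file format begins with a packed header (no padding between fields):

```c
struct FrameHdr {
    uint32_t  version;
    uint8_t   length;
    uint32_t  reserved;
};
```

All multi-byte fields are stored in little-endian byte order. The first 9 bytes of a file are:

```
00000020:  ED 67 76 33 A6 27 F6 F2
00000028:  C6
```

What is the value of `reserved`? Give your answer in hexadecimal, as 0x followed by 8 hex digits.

0xC6F2F627

`reserved` follows `version` (4 B), `length` (1 B), so it starts at offset 4 + 1 = 5 and occupies 4 bytes.
Bytes at offsets 5..8: 27 F6 F2 C6.
Little-endian stores the least-significant byte at the lowest address.
Reassemble most-significant byte first: C6 F2 F6 27 → 0xC6F2F627.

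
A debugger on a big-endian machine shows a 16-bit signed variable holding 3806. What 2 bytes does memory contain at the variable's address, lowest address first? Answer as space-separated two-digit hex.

0E DE

3806 in hexadecimal, padded to 16 bits, is 0x0EDE.
Split into bytes (most-significant first): 0E DE.
In big-endian order the high byte comes first in memory.
So the memory order matches the most-significant-first order: 0E DE.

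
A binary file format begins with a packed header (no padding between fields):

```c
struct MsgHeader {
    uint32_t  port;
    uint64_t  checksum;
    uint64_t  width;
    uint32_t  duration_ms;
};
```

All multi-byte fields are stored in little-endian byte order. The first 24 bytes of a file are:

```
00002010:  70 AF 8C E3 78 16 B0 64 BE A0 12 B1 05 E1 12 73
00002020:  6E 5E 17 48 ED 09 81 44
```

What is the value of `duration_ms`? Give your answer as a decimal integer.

1149307373

`duration_ms` follows `port` (4 B), `checksum` (8 B), `width` (8 B), so it starts at offset 4 + 8 + 8 = 20 and occupies 4 bytes.
Bytes at offsets 20..23: ED 09 81 44.
Little-endian: lowest address holds the least-significant byte.
Reassemble most-significant byte first: 44 81 09 ED → 0x448109ED.
0x448109ED = 1149307373.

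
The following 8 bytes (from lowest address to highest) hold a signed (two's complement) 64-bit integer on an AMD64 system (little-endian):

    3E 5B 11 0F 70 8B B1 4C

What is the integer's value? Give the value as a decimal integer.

Little-endian: lowest address holds the least-significant byte.
Reassemble most-significant byte first: 4C B1 8B 70 0F 11 5B 3E → 0x4CB18B700F115B3E.
0x4CB18B700F115B3E = 5526351531165702974.

5526351531165702974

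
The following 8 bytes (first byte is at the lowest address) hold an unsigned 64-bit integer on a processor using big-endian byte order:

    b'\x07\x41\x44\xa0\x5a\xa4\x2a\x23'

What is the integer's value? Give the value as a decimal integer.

Big-endian: lowest address holds the most-significant byte.
The bytes are already most-significant first: 0x074144A05AA42A23.
0x074144A05AA42A23 = 522774487257852451.

522774487257852451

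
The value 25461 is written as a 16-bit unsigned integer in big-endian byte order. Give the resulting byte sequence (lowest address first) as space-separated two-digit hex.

25461 in hexadecimal, padded to 16 bits, is 0x6375.
Split into bytes (most-significant first): 63 75.
In big-endian order the high byte comes first in memory.
So the memory order matches the most-significant-first order: 63 75.

63 75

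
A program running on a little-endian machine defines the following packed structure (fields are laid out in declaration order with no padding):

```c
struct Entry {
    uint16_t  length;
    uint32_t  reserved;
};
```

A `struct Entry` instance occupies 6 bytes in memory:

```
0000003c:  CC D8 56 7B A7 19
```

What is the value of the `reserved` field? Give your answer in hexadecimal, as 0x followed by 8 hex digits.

`reserved` follows `length` (2 bytes), so it starts at byte offset 2 and occupies 4 bytes.
Bytes at offsets 2..5: 56 7B A7 19.
Little-endian stores the least-significant byte at the lowest address.
Reassemble most-significant byte first: 19 A7 7B 56 → 0x19A77B56.

0x19A77B56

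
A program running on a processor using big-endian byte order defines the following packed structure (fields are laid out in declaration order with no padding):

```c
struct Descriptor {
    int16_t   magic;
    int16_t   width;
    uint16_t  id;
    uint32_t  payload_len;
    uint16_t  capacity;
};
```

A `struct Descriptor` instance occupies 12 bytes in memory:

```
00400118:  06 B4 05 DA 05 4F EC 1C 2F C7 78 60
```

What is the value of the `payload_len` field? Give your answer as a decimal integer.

3961270215

`payload_len` follows `magic` (2 B), `width` (2 B), `id` (2 B), so it starts at offset 2 + 2 + 2 = 6 and occupies 4 bytes.
Bytes at offsets 6..9: EC 1C 2F C7.
Big-endian: lowest address holds the most-significant byte.
The bytes are already most-significant first: 0xEC1C2FC7.
0xEC1C2FC7 = 3961270215.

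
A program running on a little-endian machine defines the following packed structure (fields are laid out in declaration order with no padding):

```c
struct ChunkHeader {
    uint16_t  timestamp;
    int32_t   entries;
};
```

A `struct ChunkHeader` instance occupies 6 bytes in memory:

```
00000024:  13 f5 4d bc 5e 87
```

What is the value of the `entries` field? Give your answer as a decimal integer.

-2023834547

`entries` follows `timestamp` (2 bytes), so it starts at byte offset 2 and occupies 4 bytes.
Bytes at offsets 2..5: 4D BC 5E 87.
In little-endian order the low byte comes first in memory.
Reassemble most-significant byte first: 87 5E BC 4D → 0x875EBC4D.
Top bit is set, so as a signed 32-bit value this is 0x875EBC4D − 2^32 = -2023834547.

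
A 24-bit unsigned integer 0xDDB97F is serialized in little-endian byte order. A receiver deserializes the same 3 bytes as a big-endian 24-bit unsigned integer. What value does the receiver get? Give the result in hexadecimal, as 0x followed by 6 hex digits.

Stored little-endian, the bytes at ascending addresses are 7F B9 DD.
Read back as big-endian, the last byte is least significant, giving 0x7FB9DD.

0x7FB9DD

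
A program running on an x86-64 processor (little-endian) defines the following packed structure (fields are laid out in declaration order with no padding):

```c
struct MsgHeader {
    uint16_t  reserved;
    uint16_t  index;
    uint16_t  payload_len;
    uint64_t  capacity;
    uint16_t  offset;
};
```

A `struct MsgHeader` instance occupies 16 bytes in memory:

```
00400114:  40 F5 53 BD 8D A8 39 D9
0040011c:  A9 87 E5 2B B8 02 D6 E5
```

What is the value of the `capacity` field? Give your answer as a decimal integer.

195954848614177081

`capacity` follows `reserved` (2 B), `index` (2 B), `payload_len` (2 B), so it starts at offset 2 + 2 + 2 = 6 and occupies 8 bytes.
Bytes at offsets 6..13: 39 D9 A9 87 E5 2B B8 02.
Little-endian stores the least-significant byte at the lowest address.
Reassemble most-significant byte first: 02 B8 2B E5 87 A9 D9 39 → 0x02B82BE587A9D939.
0x02B82BE587A9D939 = 195954848614177081.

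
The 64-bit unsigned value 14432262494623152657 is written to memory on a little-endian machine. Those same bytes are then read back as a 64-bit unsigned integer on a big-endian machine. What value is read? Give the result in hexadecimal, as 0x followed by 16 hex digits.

14432262494623152657 in 64-bit hexadecimal is 0xC849B2460134BA11.
Stored little-endian, the bytes at ascending addresses are 11 BA 34 01 46 B2 49 C8.
Read back as big-endian, the last byte is least significant, giving 0x11BA340146B249C8.

0x11BA340146B249C8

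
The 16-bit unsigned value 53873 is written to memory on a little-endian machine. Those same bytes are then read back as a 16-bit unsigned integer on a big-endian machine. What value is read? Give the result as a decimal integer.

29138

53873 in 16-bit hexadecimal is 0xD271.
Stored little-endian, the bytes at ascending addresses are 71 D2.
Read back as big-endian, the last byte is least significant, giving 0x71D2.
0x71D2 = 29138.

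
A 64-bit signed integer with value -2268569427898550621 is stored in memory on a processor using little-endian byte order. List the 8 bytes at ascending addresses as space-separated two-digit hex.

Two's complement of -2268569427898550621 in 64 bits: 2268569427898550621 = 0x1F7B93E01234495D; invert → 0xE0846C1FEDCBB6A2; add 1 → 0xE0846C1FEDCBB6A3.
Split into bytes (most-significant first): E0 84 6C 1F ED CB B6 A3.
Little-endian: lowest address holds the least-significant byte.
So at ascending addresses the bytes are A3 B6 CB ED 1F 6C 84 E0.

A3 B6 CB ED 1F 6C 84 E0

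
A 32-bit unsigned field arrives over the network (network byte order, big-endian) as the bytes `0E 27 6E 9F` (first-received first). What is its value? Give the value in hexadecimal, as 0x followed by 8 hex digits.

0x0E276E9F

Big-endian stores the most-significant byte at the lowest address.
The bytes are already most-significant first: 0x0E276E9F.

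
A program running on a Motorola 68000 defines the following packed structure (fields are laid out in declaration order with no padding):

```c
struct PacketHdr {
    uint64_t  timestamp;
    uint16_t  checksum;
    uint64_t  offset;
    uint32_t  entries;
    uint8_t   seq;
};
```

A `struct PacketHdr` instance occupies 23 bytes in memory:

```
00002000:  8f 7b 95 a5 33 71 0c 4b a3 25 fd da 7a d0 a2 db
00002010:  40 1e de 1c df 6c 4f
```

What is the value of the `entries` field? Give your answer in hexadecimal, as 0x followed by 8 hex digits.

0xDE1CDF6C

`entries` follows `timestamp` (8 B), `checksum` (2 B), `offset` (8 B), so it starts at offset 8 + 2 + 8 = 18 and occupies 4 bytes.
Bytes at offsets 18..21: DE 1C DF 6C.
Big-endian: lowest address holds the most-significant byte.
The bytes are already most-significant first: 0xDE1CDF6C.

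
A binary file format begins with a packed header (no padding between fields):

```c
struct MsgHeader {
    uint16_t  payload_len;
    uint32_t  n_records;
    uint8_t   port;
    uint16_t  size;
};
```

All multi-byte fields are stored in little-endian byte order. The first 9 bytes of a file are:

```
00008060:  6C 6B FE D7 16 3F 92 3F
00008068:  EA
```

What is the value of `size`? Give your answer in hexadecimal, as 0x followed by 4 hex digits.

0xEA3F

`size` follows `payload_len` (2 B), `n_records` (4 B), `port` (1 B), so it starts at offset 2 + 4 + 1 = 7 and occupies 2 bytes.
Bytes at offsets 7..8: 3F EA.
Little-endian stores the least-significant byte at the lowest address.
Reassemble most-significant byte first: EA 3F → 0xEA3F.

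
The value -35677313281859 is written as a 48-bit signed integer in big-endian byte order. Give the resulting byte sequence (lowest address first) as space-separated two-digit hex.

DF 8D 3A 6A 50 BD

Two's complement of -35677313281859 in 48 bits: 35677313281859 = 0x2072C595AF43; invert → 0xDF8D3A6A50BC; add 1 → 0xDF8D3A6A50BD.
Split into bytes (most-significant first): DF 8D 3A 6A 50 BD.
In big-endian order the high byte comes first in memory.
So the memory order matches the most-significant-first order: DF 8D 3A 6A 50 BD.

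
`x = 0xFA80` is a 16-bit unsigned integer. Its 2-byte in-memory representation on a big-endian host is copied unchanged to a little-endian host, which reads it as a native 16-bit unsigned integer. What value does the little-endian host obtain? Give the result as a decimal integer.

Stored big-endian, the bytes at ascending addresses are FA 80.
Read back as little-endian, the first byte is least significant, giving 0x80FA.
0x80FA = 33018.

33018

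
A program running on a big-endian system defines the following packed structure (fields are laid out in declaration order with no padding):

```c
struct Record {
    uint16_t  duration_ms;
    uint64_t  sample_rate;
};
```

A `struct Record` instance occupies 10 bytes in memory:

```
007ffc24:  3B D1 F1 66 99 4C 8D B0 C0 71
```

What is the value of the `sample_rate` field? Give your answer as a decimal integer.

`sample_rate` follows `duration_ms` (2 bytes), so it starts at byte offset 2 and occupies 8 bytes.
Bytes at offsets 2..9: F1 66 99 4C 8D B0 C0 71.
Big-endian stores the most-significant byte at the lowest address.
The bytes are already most-significant first: 0xF166994C8DB0C071.
0xF166994C8DB0C071 = 17394759164838854769.

17394759164838854769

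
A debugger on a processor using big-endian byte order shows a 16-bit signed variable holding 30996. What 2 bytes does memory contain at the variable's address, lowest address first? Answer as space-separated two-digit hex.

30996 in hexadecimal, padded to 16 bits, is 0x7914.
Split into bytes (most-significant first): 79 14.
Big-endian: lowest address holds the most-significant byte.
So the memory order matches the most-significant-first order: 79 14.

79 14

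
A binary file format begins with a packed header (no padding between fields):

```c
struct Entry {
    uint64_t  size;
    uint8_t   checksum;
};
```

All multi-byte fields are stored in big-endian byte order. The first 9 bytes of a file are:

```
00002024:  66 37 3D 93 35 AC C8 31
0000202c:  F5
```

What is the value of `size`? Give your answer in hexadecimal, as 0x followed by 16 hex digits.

0x66373D9335ACC831

`size` is the first field, at byte offset 0, occupying 8 bytes.
Bytes at offsets 0..7: 66 37 3D 93 35 AC C8 31.
Big-endian: lowest address holds the most-significant byte.
The bytes are already most-significant first: 0x66373D9335ACC831.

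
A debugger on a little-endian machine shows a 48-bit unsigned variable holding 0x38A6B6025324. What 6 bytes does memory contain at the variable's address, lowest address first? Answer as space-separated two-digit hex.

Split into bytes (most-significant first): 38 A6 B6 02 53 24.
Little-endian: lowest address holds the least-significant byte.
So at ascending addresses the bytes are 24 53 02 B6 A6 38.

24 53 02 B6 A6 38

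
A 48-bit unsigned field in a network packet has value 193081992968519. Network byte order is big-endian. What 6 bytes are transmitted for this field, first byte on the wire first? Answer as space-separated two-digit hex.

193081992968519 in hexadecimal, padded to 48 bits, is 0xAF9B679A7947.
Split into bytes (most-significant first): AF 9B 67 9A 79 47.
In big-endian order the high byte comes first in memory.
So the memory order matches the most-significant-first order: AF 9B 67 9A 79 47.

AF 9B 67 9A 79 47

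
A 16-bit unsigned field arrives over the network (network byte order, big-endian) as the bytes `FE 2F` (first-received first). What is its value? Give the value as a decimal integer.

65071

In big-endian order the high byte comes first in memory.
The bytes are already most-significant first: 0xFE2F.
0xFE2F = 65071.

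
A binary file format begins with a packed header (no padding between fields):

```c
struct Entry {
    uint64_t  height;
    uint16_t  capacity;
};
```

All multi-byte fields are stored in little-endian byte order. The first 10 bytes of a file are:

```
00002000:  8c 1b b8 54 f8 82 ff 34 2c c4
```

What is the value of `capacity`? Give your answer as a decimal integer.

`capacity` follows `height` (8 bytes), so it starts at byte offset 8 and occupies 2 bytes.
Bytes at offsets 8..9: 2C C4.
In little-endian order the low byte comes first in memory.
Reassemble most-significant byte first: C4 2C → 0xC42C.
0xC42C = 50220.

50220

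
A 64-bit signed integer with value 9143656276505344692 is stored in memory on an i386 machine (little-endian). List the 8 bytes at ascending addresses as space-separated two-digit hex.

B4 3A 5F 35 F0 CA E4 7E

9143656276505344692 in hexadecimal, padded to 64 bits, is 0x7EE4CAF0355F3AB4.
Split into bytes (most-significant first): 7E E4 CA F0 35 5F 3A B4.
In little-endian order the low byte comes first in memory.
So at ascending addresses the bytes are B4 3A 5F 35 F0 CA E4 7E.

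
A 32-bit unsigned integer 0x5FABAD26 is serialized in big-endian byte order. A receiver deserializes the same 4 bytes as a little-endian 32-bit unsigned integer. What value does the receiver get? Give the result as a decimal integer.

Stored big-endian, the bytes at ascending addresses are 5F AB AD 26.
Read back as little-endian, the first byte is least significant, giving 0x26ADAB5F.
0x26ADAB5F = 648915807.

648915807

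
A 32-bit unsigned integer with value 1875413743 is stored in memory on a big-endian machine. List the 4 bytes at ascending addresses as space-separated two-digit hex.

6F C8 8A EF

1875413743 in hexadecimal, padded to 32 bits, is 0x6FC88AEF.
Split into bytes (most-significant first): 6F C8 8A EF.
Big-endian stores the most-significant byte at the lowest address.
So the memory order matches the most-significant-first order: 6F C8 8A EF.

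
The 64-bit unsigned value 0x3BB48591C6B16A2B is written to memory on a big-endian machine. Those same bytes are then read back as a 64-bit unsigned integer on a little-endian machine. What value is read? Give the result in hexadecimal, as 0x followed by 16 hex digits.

Stored big-endian, the bytes at ascending addresses are 3B B4 85 91 C6 B1 6A 2B.
Read back as little-endian, the first byte is least significant, giving 0x2B6AB1C69185B43B.

0x2B6AB1C69185B43B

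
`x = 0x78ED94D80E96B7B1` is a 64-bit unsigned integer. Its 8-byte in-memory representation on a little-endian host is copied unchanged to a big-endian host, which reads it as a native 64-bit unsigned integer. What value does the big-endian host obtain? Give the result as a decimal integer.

Stored little-endian, the bytes at ascending addresses are B1 B7 96 0E D8 94 ED 78.
Read back as big-endian, the last byte is least significant, giving 0xB1B7960ED894ED78.
0xB1B7960ED894ED78 = 12805869055958642040.

12805869055958642040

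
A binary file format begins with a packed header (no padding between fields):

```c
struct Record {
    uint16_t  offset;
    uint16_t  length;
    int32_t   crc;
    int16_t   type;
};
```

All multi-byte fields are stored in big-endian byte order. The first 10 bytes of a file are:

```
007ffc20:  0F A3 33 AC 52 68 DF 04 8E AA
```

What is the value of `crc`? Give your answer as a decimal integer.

1382604548

`crc` follows `offset` (2 B), `length` (2 B), so it starts at offset 2 + 2 = 4 and occupies 4 bytes.
Bytes at offsets 4..7: 52 68 DF 04.
Big-endian stores the most-significant byte at the lowest address.
The bytes are already most-significant first: 0x5268DF04.
0x5268DF04 = 1382604548.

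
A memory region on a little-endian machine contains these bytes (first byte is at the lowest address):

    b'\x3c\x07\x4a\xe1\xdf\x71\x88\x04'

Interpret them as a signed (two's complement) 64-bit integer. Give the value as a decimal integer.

326636179355731772

Little-endian stores the least-significant byte at the lowest address.
Reassemble most-significant byte first: 04 88 71 DF E1 4A 07 3C → 0x048871DFE14A073C.
0x048871DFE14A073C = 326636179355731772.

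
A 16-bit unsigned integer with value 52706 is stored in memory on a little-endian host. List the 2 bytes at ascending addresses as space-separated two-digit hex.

52706 in hexadecimal, padded to 16 bits, is 0xCDE2.
Split into bytes (most-significant first): CD E2.
Little-endian stores the least-significant byte at the lowest address.
So at ascending addresses the bytes are E2 CD.

E2 CD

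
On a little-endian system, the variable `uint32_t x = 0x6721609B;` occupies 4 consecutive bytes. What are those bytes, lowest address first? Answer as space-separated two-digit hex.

Split into bytes (most-significant first): 67 21 60 9B.
Little-endian stores the least-significant byte at the lowest address.
So at ascending addresses the bytes are 9B 60 21 67.

9B 60 21 67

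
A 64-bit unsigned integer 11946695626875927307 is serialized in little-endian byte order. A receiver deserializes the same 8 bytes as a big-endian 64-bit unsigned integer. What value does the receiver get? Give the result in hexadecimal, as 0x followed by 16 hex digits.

11946695626875927307 in 64-bit hexadecimal is 0xA5CB306057A6FB0B.
Stored little-endian, the bytes at ascending addresses are 0B FB A6 57 60 30 CB A5.
Read back as big-endian, the last byte is least significant, giving 0x0BFBA6576030CBA5.

0x0BFBA6576030CBA5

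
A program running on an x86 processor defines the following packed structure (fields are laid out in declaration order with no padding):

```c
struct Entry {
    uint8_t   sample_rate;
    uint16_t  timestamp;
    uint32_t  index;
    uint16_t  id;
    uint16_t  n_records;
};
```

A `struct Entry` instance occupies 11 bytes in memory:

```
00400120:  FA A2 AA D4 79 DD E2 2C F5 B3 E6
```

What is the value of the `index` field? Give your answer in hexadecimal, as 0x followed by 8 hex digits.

0xE2DD79D4

`index` follows `sample_rate` (1 B), `timestamp` (2 B), so it starts at offset 1 + 2 = 3 and occupies 4 bytes.
Bytes at offsets 3..6: D4 79 DD E2.
Little-endian: lowest address holds the least-significant byte.
Reassemble most-significant byte first: E2 DD 79 D4 → 0xE2DD79D4.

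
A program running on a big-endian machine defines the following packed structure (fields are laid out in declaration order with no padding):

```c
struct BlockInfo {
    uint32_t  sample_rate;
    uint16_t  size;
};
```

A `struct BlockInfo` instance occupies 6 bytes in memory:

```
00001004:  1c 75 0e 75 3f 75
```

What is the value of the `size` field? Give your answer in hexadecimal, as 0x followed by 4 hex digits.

0x3F75

`size` follows `sample_rate` (4 bytes), so it starts at byte offset 4 and occupies 2 bytes.
Bytes at offsets 4..5: 3F 75.
In big-endian order the high byte comes first in memory.
The bytes are already most-significant first: 0x3F75.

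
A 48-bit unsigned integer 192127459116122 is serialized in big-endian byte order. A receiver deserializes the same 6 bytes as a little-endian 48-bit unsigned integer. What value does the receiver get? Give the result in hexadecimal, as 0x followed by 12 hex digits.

0x5AC4F328BDAE

192127459116122 in 48-bit hexadecimal is 0xAEBD28F3C45A.
Stored big-endian, the bytes at ascending addresses are AE BD 28 F3 C4 5A.
Read back as little-endian, the first byte is least significant, giving 0x5AC4F328BDAE.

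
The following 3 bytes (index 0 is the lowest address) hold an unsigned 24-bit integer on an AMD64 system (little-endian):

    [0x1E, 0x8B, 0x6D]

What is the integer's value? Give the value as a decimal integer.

7179038

Little-endian: lowest address holds the least-significant byte.
Reassemble most-significant byte first: 6D 8B 1E → 0x6D8B1E.
0x6D8B1E = 7179038.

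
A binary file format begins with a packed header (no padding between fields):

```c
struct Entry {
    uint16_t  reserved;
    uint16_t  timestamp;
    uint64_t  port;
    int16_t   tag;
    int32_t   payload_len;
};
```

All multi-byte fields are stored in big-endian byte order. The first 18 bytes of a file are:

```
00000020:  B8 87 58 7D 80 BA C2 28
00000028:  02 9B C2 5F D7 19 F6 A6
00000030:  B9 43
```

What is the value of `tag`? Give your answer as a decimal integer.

-10471

`tag` follows `reserved` (2 B), `timestamp` (2 B), `port` (8 B), so it starts at offset 2 + 2 + 8 = 12 and occupies 2 bytes.
Bytes at offsets 12..13: D7 19.
Big-endian stores the most-significant byte at the lowest address.
The bytes are already most-significant first: 0xD719.
Top bit is set, so as a signed 16-bit value this is 0xD719 − 2^16 = -10471.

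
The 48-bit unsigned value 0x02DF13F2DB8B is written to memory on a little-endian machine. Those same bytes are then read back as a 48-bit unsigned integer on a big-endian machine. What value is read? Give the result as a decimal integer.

153776775487234

Stored little-endian, the bytes at ascending addresses are 8B DB F2 13 DF 02.
Read back as big-endian, the last byte is least significant, giving 0x8BDBF213DF02.
0x8BDBF213DF02 = 153776775487234.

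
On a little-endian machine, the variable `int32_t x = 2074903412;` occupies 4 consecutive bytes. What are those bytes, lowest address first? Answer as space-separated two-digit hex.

74 83 AC 7B

2074903412 in hexadecimal, padded to 32 bits, is 0x7BAC8374.
Split into bytes (most-significant first): 7B AC 83 74.
Little-endian: lowest address holds the least-significant byte.
So at ascending addresses the bytes are 74 83 AC 7B.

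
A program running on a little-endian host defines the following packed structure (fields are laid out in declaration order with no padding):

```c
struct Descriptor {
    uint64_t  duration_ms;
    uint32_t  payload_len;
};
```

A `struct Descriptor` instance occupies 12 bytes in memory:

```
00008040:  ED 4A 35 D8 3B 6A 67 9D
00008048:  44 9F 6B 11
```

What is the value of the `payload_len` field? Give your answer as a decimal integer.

292265796

`payload_len` follows `duration_ms` (8 bytes), so it starts at byte offset 8 and occupies 4 bytes.
Bytes at offsets 8..11: 44 9F 6B 11.
Little-endian: lowest address holds the least-significant byte.
Reassemble most-significant byte first: 11 6B 9F 44 → 0x116B9F44.
0x116B9F44 = 292265796.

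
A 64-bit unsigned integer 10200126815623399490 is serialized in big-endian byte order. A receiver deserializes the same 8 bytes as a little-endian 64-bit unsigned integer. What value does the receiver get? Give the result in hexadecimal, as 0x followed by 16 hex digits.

10200126815623399490 in 64-bit hexadecimal is 0x8D8E214BD52B4842.
Stored big-endian, the bytes at ascending addresses are 8D 8E 21 4B D5 2B 48 42.
Read back as little-endian, the first byte is least significant, giving 0x42482BD54B218E8D.

0x42482BD54B218E8D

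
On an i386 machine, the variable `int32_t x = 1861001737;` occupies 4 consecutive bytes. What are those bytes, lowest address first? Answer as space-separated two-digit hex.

1861001737 in hexadecimal, padded to 32 bits, is 0x6EECA209.
Split into bytes (most-significant first): 6E EC A2 09.
Little-endian stores the least-significant byte at the lowest address.
So at ascending addresses the bytes are 09 A2 EC 6E.

09 A2 EC 6E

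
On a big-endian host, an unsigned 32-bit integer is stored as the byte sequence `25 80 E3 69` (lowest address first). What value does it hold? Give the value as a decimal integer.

629203817

Big-endian: lowest address holds the most-significant byte.
The bytes are already most-significant first: 0x2580E369.
0x2580E369 = 629203817.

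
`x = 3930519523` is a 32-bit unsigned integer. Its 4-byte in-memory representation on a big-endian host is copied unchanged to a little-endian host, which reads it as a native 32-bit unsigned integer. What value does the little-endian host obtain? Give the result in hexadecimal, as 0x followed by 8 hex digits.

3930519523 in 32-bit hexadecimal is 0xEA46F7E3.
Stored big-endian, the bytes at ascending addresses are EA 46 F7 E3.
Read back as little-endian, the first byte is least significant, giving 0xE3F746EA.

0xE3F746EA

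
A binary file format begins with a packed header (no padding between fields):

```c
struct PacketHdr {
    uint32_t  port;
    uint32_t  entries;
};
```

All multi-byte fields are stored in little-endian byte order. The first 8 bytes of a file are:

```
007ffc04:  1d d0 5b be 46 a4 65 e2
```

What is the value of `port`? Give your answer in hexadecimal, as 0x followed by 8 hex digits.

0xBE5BD01D

`port` is the first field, at byte offset 0, occupying 4 bytes.
Bytes at offsets 0..3: 1D D0 5B BE.
In little-endian order the low byte comes first in memory.
Reassemble most-significant byte first: BE 5B D0 1D → 0xBE5BD01D.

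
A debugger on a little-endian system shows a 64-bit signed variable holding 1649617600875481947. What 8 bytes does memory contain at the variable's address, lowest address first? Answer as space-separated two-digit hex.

5B 4B 6A CB 77 9E E4 16

1649617600875481947 in hexadecimal, padded to 64 bits, is 0x16E49E77CB6A4B5B.
Split into bytes (most-significant first): 16 E4 9E 77 CB 6A 4B 5B.
Little-endian stores the least-significant byte at the lowest address.
So at ascending addresses the bytes are 5B 4B 6A CB 77 9E E4 16.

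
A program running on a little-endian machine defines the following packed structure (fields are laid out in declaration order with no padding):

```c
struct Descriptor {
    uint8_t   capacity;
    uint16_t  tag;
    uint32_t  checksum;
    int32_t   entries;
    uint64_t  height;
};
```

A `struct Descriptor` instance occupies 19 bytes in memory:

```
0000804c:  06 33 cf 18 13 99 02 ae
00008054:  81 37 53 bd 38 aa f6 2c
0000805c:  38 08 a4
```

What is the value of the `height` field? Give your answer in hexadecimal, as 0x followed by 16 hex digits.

0xA408382CF6AA38BD

`height` follows `capacity` (1 B), `tag` (2 B), `checksum` (4 B), `entries` (4 B), so it starts at offset 1 + 2 + 4 + 4 = 11 and occupies 8 bytes.
Bytes at offsets 11..18: BD 38 AA F6 2C 38 08 A4.
Little-endian: lowest address holds the least-significant byte.
Reassemble most-significant byte first: A4 08 38 2C F6 AA 38 BD → 0xA408382CF6AA38BD.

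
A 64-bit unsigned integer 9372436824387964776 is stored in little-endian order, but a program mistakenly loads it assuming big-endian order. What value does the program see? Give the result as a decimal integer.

9372436824387964776 in 64-bit hexadecimal is 0x821195A26D6F4F68.
Stored little-endian, the bytes at ascending addresses are 68 4F 6F 6D A2 95 11 82.
Read back as big-endian, the last byte is least significant, giving 0x684F6F6DA2951182.
0x684F6F6DA2951182 = 7516348819774443906.

7516348819774443906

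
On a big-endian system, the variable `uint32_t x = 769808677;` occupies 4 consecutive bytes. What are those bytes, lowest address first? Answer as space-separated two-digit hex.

2D E2 59 25

769808677 in hexadecimal, padded to 32 bits, is 0x2DE25925.
Split into bytes (most-significant first): 2D E2 59 25.
Big-endian stores the most-significant byte at the lowest address.
So the memory order matches the most-significant-first order: 2D E2 59 25.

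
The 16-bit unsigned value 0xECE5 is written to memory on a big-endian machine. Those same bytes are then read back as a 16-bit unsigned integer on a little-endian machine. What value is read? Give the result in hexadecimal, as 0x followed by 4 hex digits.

Stored big-endian, the bytes at ascending addresses are EC E5.
Read back as little-endian, the first byte is least significant, giving 0xE5EC.

0xE5EC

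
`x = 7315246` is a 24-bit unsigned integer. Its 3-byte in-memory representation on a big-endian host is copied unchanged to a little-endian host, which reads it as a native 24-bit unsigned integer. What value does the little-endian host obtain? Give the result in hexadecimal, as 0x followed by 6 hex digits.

0x2E9F6F

7315246 in 24-bit hexadecimal is 0x6F9F2E.
Stored big-endian, the bytes at ascending addresses are 6F 9F 2E.
Read back as little-endian, the first byte is least significant, giving 0x2E9F6F.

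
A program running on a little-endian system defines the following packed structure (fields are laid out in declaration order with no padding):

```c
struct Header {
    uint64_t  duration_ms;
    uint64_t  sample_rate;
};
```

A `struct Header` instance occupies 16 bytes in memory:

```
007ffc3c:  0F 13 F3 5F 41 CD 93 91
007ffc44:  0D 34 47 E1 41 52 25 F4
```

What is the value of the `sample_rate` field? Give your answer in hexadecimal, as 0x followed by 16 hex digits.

0xF4255241E147340D

`sample_rate` follows `duration_ms` (8 bytes), so it starts at byte offset 8 and occupies 8 bytes.
Bytes at offsets 8..15: 0D 34 47 E1 41 52 25 F4.
In little-endian order the low byte comes first in memory.
Reassemble most-significant byte first: F4 25 52 41 E1 47 34 0D → 0xF4255241E147340D.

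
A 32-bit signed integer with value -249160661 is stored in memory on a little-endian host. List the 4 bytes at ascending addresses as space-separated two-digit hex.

Two's complement of -249160661 in 32 bits: 249160661 = 0x0ED9E3D5; invert → 0xF1261C2A; add 1 → 0xF1261C2B.
Split into bytes (most-significant first): F1 26 1C 2B.
Little-endian: lowest address holds the least-significant byte.
So at ascending addresses the bytes are 2B 1C 26 F1.

2B 1C 26 F1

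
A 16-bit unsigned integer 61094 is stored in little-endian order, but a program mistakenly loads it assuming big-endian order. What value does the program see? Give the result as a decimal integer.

61094 in 16-bit hexadecimal is 0xEEA6.
Stored little-endian, the bytes at ascending addresses are A6 EE.
Read back as big-endian, the last byte is least significant, giving 0xA6EE.
0xA6EE = 42734.

42734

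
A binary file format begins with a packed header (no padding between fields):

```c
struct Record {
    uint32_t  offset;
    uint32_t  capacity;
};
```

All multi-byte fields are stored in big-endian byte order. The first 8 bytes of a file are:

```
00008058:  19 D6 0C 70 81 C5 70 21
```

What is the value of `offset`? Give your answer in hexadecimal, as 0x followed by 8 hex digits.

0x19D60C70

`offset` is the first field, at byte offset 0, occupying 4 bytes.
Bytes at offsets 0..3: 19 D6 0C 70.
Big-endian: lowest address holds the most-significant byte.
The bytes are already most-significant first: 0x19D60C70.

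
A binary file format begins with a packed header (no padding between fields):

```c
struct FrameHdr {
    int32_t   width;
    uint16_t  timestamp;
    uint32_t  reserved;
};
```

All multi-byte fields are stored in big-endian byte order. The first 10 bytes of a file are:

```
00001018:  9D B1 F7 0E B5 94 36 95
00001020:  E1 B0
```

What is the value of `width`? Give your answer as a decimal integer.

`width` is the first field, at byte offset 0, occupying 4 bytes.
Bytes at offsets 0..3: 9D B1 F7 0E.
Big-endian stores the most-significant byte at the lowest address.
The bytes are already most-significant first: 0x9DB1F70E.
Top bit is set, so as a signed 32-bit value this is 0x9DB1F70E − 2^32 = -1649281266.

-1649281266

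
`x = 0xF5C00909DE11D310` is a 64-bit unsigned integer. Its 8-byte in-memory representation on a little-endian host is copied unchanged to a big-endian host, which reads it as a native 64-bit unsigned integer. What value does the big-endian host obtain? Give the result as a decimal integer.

1212332370024841461

Stored little-endian, the bytes at ascending addresses are 10 D3 11 DE 09 09 C0 F5.
Read back as big-endian, the last byte is least significant, giving 0x10D311DE0909C0F5.
0x10D311DE0909C0F5 = 1212332370024841461.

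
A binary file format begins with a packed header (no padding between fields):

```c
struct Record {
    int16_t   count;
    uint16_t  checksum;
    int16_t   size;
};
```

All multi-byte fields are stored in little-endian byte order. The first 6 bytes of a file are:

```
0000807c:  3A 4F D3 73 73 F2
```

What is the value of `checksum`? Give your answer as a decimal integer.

`checksum` follows `count` (2 bytes), so it starts at byte offset 2 and occupies 2 bytes.
Bytes at offsets 2..3: D3 73.
Little-endian stores the least-significant byte at the lowest address.
Reassemble most-significant byte first: 73 D3 → 0x73D3.
0x73D3 = 29651.

29651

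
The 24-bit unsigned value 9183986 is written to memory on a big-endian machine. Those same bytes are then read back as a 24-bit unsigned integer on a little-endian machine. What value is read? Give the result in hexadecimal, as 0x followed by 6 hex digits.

9183986 in 24-bit hexadecimal is 0x8C22F2.
Stored big-endian, the bytes at ascending addresses are 8C 22 F2.
Read back as little-endian, the first byte is least significant, giving 0xF2228C.

0xF2228C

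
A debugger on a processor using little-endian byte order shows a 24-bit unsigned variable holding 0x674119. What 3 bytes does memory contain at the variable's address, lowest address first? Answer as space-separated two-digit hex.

19 41 67

Split into bytes (most-significant first): 67 41 19.
Little-endian stores the least-significant byte at the lowest address.
So at ascending addresses the bytes are 19 41 67.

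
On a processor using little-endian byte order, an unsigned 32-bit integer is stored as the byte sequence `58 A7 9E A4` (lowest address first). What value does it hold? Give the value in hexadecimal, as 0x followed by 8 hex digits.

In little-endian order the low byte comes first in memory.
Reassemble most-significant byte first: A4 9E A7 58 → 0xA49EA758.

0xA49EA758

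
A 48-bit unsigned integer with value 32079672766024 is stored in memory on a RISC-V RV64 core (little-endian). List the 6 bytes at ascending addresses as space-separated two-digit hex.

48 EE 7F 21 2D 1D

32079672766024 in hexadecimal, padded to 48 bits, is 0x1D2D217FEE48.
Split into bytes (most-significant first): 1D 2D 21 7F EE 48.
Little-endian: lowest address holds the least-significant byte.
So at ascending addresses the bytes are 48 EE 7F 21 2D 1D.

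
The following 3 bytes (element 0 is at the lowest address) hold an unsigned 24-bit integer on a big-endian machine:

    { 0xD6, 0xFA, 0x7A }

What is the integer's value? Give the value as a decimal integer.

14088826

Big-endian: lowest address holds the most-significant byte.
The bytes are already most-significant first: 0xD6FA7A.
0xD6FA7A = 14088826.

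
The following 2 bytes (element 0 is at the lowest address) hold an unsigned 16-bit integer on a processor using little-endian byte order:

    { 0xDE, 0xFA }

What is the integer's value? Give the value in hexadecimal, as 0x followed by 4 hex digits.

0xFADE

Little-endian stores the least-significant byte at the lowest address.
Reassemble most-significant byte first: FA DE → 0xFADE.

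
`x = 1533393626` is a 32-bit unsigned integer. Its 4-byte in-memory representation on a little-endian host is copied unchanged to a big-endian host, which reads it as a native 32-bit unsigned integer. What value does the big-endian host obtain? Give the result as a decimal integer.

1533393626 in 32-bit hexadecimal is 0x5B65BADA.
Stored little-endian, the bytes at ascending addresses are DA BA 65 5B.
Read back as big-endian, the last byte is least significant, giving 0xDABA655B.
0xDABA655B = 3669648731.

3669648731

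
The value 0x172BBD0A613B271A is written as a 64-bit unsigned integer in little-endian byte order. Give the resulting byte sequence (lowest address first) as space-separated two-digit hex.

Split into bytes (most-significant first): 17 2B BD 0A 61 3B 27 1A.
Little-endian: lowest address holds the least-significant byte.
So at ascending addresses the bytes are 1A 27 3B 61 0A BD 2B 17.

1A 27 3B 61 0A BD 2B 17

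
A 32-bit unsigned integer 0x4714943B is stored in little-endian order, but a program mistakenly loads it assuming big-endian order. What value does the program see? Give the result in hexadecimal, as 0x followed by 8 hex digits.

Stored little-endian, the bytes at ascending addresses are 3B 94 14 47.
Read back as big-endian, the last byte is least significant, giving 0x3B941447.

0x3B941447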